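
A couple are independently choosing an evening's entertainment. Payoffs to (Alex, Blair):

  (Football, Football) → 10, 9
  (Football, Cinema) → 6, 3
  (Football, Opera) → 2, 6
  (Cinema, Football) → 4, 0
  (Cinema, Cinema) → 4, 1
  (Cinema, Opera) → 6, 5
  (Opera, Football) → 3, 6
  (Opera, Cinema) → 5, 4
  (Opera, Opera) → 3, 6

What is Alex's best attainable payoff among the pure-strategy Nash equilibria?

10

Both Football is a pure NE (Alex: 10 ≥ 4; Blair: 9 ≥ 6). Alex gets 10.
(Cinema, Opera) is a pure NE (Alex: 6 ≥ 3; Blair: 5 ≥ 1). Alex gets 6.
Every other cell has a profitable deviation for at least one player. Highest of {10, 6} is 10.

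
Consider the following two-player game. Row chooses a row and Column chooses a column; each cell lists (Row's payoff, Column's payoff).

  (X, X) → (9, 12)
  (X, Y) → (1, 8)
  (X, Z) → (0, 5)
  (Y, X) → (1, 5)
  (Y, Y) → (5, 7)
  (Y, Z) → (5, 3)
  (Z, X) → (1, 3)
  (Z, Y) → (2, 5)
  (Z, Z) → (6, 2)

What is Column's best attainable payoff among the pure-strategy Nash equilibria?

Both X is a pure NE (Row: 9 ≥ 1; Column: 12 ≥ 8). Column gets 12.
Both Y is a pure NE (Row: 5 ≥ 2; Column: 7 ≥ 5). Column gets 7.
Every other cell has a profitable deviation for at least one player. Highest of {12, 7} is 12.

12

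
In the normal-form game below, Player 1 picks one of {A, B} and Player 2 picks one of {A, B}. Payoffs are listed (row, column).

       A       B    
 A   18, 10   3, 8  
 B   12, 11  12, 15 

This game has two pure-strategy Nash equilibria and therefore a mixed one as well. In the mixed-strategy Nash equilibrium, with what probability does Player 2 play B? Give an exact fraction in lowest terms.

Player 2's mix q on A must make Player 1 indifferent between A and B.
Player 1's payoff from A: 18q + 3(1−q). From B: 12q + 12(1−q).
Set equal: 6q = 9(1−q) → q = 9/15 = 3/5.
Probability on B is 1 − 3/5 = 2/5.

2/5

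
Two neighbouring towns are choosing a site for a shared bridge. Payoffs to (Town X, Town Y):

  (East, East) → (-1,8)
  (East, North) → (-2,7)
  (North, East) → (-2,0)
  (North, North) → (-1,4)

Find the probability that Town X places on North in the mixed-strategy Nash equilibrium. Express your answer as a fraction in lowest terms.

1/5

Town X's mix p on East must make Town Y indifferent between East and North.
Town Y's payoff from East: 8p + 0(1−p). From North: 7p + 4(1−p).
Set equal: 1p = 4(1−p) → p = 4/5.
Probability on North is 1 − 4/5 = 1/5.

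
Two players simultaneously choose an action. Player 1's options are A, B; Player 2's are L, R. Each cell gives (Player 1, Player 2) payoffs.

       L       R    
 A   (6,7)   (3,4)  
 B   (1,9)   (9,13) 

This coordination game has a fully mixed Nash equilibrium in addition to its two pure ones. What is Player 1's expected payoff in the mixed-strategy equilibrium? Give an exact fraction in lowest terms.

51/11

Player 2 mixes with probability q on L, chosen so Player 1 is indifferent: 6q + 3(1−q) = 1q + 9(1−q) gives q = 6/11.
Player 1's expected payoff (from either row, since indifferent) is 6·6/11 + 3·5/11 = 51/11.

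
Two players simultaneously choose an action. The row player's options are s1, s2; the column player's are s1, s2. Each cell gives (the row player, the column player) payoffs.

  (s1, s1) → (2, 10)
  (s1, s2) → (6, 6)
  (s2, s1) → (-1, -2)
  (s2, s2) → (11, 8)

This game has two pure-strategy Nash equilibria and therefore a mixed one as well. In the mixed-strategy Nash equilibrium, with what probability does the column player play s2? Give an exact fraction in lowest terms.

3/8

The column player's mix q on s1 must make the row player indifferent between s1 and s2.
The row player's payoff from s1: 2q + 6(1−q). From s2: (-1)q + 11(1−q).
Set equal: 3q = 5(1−q) → q = 5/8.
Probability on s2 is 1 − 5/8 = 3/8.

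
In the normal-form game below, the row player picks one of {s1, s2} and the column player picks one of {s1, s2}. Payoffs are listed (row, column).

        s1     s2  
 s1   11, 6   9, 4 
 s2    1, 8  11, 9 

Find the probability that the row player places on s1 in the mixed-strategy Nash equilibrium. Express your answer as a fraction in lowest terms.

The row player's mix p on s1 must make the column player indifferent between s1 and s2.
The column player's payoff from s1: 6p + 8(1−p). From s2: 4p + 9(1−p).
Set equal: 2p = 1(1−p) → p = 1/3.

1/3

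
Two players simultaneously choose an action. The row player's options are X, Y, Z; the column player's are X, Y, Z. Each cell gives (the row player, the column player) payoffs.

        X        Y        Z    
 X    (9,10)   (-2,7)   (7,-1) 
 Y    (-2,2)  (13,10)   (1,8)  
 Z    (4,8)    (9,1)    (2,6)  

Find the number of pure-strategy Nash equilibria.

Both X: the row player gets 9 (best alternative 4); the column player gets 10 (best alternative 7). Neither deviates — NE.
Both Y: the row player gets 13 (best alternative 9); the column player gets 10 (best alternative 8). Neither deviates — NE.
Both Z is not a NE: the row player would switch to X (7 > 2).
No other cell survives both best-response checks, so there are 2 pure NE.

2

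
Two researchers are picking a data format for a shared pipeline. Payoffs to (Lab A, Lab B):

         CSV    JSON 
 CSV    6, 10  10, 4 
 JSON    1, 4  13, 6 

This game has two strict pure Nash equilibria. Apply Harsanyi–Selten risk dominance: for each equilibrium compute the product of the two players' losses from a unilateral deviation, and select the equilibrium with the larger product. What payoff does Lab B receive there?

10

At both CSV: Lab A loses 6 − 1 = 5 by deviating; Lab B loses 10 − 4 = 6. Product = 5·6 = 30.
At both JSON: Lab A loses 13 − 10 = 3 by deviating; Lab B loses 6 − 4 = 2. Product = 3·2 = 6.
30 > 6, so both CSV is risk-dominant. Lab B's payoff there is 10.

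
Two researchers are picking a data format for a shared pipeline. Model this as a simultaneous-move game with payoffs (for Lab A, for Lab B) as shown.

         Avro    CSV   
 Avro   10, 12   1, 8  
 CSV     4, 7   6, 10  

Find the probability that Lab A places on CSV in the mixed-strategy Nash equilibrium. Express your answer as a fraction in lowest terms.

4/7

Lab A's mix p on Avro must make Lab B indifferent between Avro and CSV.
Lab B's payoff from Avro: 12p + 7(1−p). From CSV: 8p + 10(1−p).
Set equal: 4p = 3(1−p) → p = 3/7.
Probability on CSV is 1 − 3/7 = 4/7.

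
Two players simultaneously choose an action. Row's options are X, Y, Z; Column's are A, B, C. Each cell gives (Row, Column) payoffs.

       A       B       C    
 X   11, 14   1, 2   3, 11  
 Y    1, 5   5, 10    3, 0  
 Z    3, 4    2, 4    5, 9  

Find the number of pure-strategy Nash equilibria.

(X, A): Row gets 11 (best alternative 3); Column gets 14 (best alternative 11). Neither deviates — NE.
(Y, B): Row gets 5 (best alternative 2); Column gets 10 (best alternative 5). Neither deviates — NE.
(Z, C): Row gets 5 (best alternative 3); Column gets 9 (best alternative 4). Neither deviates — NE.
(Z, B) is not a NE: Row would switch to Y (5 > 2).
No other cell survives both best-response checks, so there are 3 pure NE.

3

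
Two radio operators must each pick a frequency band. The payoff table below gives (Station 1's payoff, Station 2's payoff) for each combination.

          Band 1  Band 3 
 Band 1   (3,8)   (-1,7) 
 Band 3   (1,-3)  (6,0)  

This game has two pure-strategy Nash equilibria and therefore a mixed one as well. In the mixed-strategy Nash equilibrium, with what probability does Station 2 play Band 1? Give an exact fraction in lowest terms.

7/9

Station 2's mix q on Band 1 must make Station 1 indifferent between Band 1 and Band 3.
Station 1's payoff from Band 1: 3q + (-1)(1−q). From Band 3: 1q + 6(1−q).
Set equal: 2q = 7(1−q) → q = 7/9.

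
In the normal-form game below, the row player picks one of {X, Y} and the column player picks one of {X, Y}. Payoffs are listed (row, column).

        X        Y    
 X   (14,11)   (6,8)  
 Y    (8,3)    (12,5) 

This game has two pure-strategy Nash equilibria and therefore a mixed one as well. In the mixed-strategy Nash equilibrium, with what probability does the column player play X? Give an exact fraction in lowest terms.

The column player's mix q on X must make the row player indifferent between X and Y.
The row player's payoff from X: 14q + 6(1−q). From Y: 8q + 12(1−q).
Set equal: 6q = 6(1−q) → q = 6/12 = 1/2.

1/2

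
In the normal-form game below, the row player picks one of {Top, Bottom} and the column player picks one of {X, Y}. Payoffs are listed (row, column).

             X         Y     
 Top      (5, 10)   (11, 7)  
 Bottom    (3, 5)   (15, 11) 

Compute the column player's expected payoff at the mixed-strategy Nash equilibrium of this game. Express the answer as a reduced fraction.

25/3

The row player mixes with probability p on Top, chosen so the column player is indifferent: 10p + 5(1−p) = 7p + 11(1−p) gives p = 2/3.
The column player's expected payoff is 10·2/3 + 5·1/3 = 25/3.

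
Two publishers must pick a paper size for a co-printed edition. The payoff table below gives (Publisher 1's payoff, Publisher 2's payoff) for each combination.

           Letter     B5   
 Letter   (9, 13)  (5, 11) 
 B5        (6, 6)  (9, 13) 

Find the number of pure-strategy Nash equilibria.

Both Letter: Publisher 1 gets 9 (best alternative 6); Publisher 2 gets 13 (best alternative 11). Neither deviates — NE.
Both B5: Publisher 1 gets 9 (best alternative 5); Publisher 2 gets 13 (best alternative 6). Neither deviates — NE.
(B5, Letter) is not a NE: Publisher 1 would switch to Letter (9 > 6).
No other cell survives both best-response checks, so there are 2 pure NE.

2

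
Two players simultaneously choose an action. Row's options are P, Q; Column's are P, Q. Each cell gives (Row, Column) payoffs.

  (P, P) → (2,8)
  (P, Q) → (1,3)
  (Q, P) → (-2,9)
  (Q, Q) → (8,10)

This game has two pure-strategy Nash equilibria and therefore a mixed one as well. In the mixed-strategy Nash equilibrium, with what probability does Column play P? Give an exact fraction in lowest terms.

7/11

Column's mix q on P must make Row indifferent between P and Q.
Row's payoff from P: 2q + 1(1−q). From Q: (-2)q + 8(1−q).
Set equal: 4q = 7(1−q) → q = 7/11.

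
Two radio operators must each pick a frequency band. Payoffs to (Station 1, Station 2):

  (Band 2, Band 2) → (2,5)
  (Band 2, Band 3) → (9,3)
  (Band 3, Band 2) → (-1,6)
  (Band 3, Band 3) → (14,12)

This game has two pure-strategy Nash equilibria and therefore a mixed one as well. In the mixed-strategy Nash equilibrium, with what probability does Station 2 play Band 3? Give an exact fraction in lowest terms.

3/8

Station 2's mix q on Band 2 must make Station 1 indifferent between Band 2 and Band 3.
Station 1's payoff from Band 2: 2q + 9(1−q). From Band 3: (-1)q + 14(1−q).
Set equal: 3q = 5(1−q) → q = 5/8.
Probability on Band 3 is 1 − 5/8 = 3/8.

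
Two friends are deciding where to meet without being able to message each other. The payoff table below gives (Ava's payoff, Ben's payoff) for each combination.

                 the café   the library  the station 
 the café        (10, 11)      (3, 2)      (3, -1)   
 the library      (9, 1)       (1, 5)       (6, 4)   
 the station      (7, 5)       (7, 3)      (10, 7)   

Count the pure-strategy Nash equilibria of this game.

Both the café: Ava gets 10 (best alternative 9); Ben gets 11 (best alternative 2). Neither deviates — NE.
Both the station: Ava gets 10 (best alternative 6); Ben gets 7 (best alternative 5). Neither deviates — NE.
Both the library is not a NE: Ava would switch to the station (7 > 1).
No other cell survives both best-response checks, so there are 2 pure NE.

2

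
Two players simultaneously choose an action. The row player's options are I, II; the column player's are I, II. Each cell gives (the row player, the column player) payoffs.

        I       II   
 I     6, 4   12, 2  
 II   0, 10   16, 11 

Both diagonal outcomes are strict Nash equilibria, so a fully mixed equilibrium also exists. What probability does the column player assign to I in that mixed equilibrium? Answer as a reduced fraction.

2/5

The column player's mix q on I must make the row player indifferent between I and II.
The row player's payoff from I: 6q + 12(1−q). From II: 0q + 16(1−q).
Set equal: 6q = 4(1−q) → q = 4/10 = 2/5.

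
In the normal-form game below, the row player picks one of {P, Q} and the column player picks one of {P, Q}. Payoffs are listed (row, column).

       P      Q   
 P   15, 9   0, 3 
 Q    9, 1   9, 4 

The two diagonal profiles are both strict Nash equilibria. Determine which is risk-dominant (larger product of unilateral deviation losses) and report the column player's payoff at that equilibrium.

9

At both P: the row player loses 15 − 9 = 6 by deviating; the column player loses 9 − 3 = 6. Product = 6·6 = 36.
At both Q: the row player loses 9 − 0 = 9 by deviating; the column player loses 4 − 1 = 3. Product = 9·3 = 27.
36 > 27, so both P is risk-dominant. The column player's payoff there is 9.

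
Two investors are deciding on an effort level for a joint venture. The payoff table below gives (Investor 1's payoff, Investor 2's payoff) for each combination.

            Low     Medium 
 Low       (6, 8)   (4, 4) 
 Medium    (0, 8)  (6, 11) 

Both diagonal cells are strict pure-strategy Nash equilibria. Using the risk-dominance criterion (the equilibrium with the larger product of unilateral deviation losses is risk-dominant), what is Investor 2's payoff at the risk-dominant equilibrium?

8

At both Low: Investor 1 loses 6 − 0 = 6 by deviating; Investor 2 loses 8 − 4 = 4. Product = 6·4 = 24.
At both Medium: Investor 1 loses 6 − 4 = 2 by deviating; Investor 2 loses 11 − 8 = 3. Product = 2·3 = 6.
24 > 6, so both Low is risk-dominant. Investor 2's payoff there is 8.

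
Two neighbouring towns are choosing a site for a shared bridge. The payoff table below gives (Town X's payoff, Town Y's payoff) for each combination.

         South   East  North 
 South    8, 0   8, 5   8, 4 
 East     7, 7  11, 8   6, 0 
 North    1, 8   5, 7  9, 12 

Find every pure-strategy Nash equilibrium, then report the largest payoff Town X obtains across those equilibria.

11

Both East is a pure NE (Town X: 11 ≥ 8; Town Y: 8 ≥ 7). Town X gets 11.
Both North is a pure NE (Town X: 9 ≥ 8; Town Y: 12 ≥ 8). Town X gets 9.
Every other cell has a profitable deviation for at least one player. Highest of {11, 9} is 11.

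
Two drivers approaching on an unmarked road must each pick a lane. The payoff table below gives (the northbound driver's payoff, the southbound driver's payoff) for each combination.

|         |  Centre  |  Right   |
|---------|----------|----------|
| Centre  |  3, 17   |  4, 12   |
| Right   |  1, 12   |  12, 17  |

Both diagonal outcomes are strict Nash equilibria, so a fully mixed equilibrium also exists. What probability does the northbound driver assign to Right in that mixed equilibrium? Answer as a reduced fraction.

1/2

The northbound driver's mix p on Centre must make the southbound driver indifferent between Centre and Right.
The southbound driver's payoff from Centre: 17p + 12(1−p). From Right: 12p + 17(1−p).
Set equal: 5p = 5(1−p) → p = 5/10 = 1/2.
Probability on Right is 1 − 1/2 = 1/2.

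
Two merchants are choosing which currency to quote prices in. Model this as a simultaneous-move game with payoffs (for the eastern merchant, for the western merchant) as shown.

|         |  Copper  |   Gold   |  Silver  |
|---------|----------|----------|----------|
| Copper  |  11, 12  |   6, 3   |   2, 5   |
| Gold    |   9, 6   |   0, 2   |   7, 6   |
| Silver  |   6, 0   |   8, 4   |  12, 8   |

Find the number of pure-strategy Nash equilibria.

2

Both Copper: the eastern merchant gets 11 (best alternative 9); the western merchant gets 12 (best alternative 5). Neither deviates — NE.
Both Silver: the eastern merchant gets 12 (best alternative 7); the western merchant gets 8 (best alternative 4). Neither deviates — NE.
Both Gold is not a NE: the eastern merchant would switch to Silver (8 > 0).
No other cell survives both best-response checks, so there are 2 pure NE.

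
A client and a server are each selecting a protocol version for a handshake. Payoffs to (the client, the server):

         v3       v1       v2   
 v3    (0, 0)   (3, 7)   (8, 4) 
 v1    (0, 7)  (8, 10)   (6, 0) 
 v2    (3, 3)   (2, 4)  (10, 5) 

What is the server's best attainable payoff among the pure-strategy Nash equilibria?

Both v1 is a pure NE (the client: 8 ≥ 3; the server: 10 ≥ 7). The server gets 10.
Both v2 is a pure NE (the client: 10 ≥ 8; the server: 5 ≥ 4). The server gets 5.
Every other cell has a profitable deviation for at least one player. Highest of {10, 5} is 10.

10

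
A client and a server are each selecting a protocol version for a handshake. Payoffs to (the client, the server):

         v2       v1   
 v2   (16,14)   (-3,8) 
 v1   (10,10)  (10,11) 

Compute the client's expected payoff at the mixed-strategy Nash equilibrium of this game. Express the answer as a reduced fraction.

10

The server mixes with probability q on v2, chosen so the client is indifferent: 16q + (-3)(1−q) = 10q + 10(1−q) gives q = 13/19.
The client's expected payoff (from either row, since indifferent) is 16·13/19 + (-3)·6/19 = 10.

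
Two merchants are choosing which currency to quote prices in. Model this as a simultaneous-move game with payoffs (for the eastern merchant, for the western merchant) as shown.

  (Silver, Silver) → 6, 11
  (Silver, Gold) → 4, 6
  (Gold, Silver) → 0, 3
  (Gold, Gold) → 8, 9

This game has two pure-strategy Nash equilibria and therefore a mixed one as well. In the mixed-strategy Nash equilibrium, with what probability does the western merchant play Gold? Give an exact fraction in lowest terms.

The western merchant's mix q on Silver must make the eastern merchant indifferent between Silver and Gold.
The eastern merchant's payoff from Silver: 6q + 4(1−q). From Gold: 0q + 8(1−q).
Set equal: 6q = 4(1−q) → q = 4/10 = 2/5.
Probability on Gold is 1 − 2/5 = 3/5.

3/5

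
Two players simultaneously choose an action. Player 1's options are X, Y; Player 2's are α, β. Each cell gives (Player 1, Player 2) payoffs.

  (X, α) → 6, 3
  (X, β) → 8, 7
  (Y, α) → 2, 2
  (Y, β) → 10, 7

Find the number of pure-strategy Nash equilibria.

(Y, β): Player 1 gets 10 (best alternative 8); Player 2 gets 7 (best alternative 2). Neither deviates — NE.
(X, α) is not a NE: Player 2 would switch to β (7 > 3).
No other cell survives both best-response checks, so there is 1 pure NE.

1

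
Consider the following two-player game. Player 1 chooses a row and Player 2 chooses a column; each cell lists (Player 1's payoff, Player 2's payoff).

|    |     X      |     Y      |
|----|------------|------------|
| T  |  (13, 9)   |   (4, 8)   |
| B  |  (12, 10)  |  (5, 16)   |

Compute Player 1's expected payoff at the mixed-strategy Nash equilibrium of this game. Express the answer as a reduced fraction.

Player 2 mixes with probability q on X, chosen so Player 1 is indifferent: 13q + 4(1−q) = 12q + 5(1−q) gives q = 1/2.
Player 1's expected payoff (from either row, since indifferent) is 13·1/2 + 4·1/2 = 17/2.

17/2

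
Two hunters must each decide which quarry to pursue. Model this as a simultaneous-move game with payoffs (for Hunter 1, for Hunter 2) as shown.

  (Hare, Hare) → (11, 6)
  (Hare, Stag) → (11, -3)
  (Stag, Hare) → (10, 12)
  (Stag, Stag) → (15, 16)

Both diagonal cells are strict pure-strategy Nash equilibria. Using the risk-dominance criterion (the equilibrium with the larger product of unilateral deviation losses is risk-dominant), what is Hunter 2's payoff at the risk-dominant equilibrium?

16

At both Hare: Hunter 1 loses 11 − 10 = 1 by deviating; Hunter 2 loses 6 − (-3) = 9. Product = 1·9 = 9.
At both Stag: Hunter 1 loses 15 − 11 = 4 by deviating; Hunter 2 loses 16 − 12 = 4. Product = 4·4 = 16.
16 > 9, so both Stag is risk-dominant. Hunter 2's payoff there is 16.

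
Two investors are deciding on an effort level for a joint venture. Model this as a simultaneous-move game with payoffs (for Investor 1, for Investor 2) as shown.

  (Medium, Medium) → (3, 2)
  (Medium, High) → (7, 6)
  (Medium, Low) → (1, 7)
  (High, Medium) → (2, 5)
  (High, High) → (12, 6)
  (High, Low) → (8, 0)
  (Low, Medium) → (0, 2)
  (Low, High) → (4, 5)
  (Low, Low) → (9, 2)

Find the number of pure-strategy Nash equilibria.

1

Both High: Investor 1 gets 12 (best alternative 7); Investor 2 gets 6 (best alternative 5). Neither deviates — NE.
Both Low is not a NE: Investor 2 would switch to High (5 > 2).
No other cell survives both best-response checks, so there is 1 pure NE.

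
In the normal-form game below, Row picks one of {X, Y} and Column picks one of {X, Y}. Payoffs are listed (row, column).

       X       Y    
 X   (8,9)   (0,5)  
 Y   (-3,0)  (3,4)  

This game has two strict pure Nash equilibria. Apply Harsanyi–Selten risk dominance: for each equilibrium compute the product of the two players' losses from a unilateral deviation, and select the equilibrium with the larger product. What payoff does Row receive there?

8

At both X: Row loses 8 − (-3) = 11 by deviating; Column loses 9 − 5 = 4. Product = 11·4 = 44.
At both Y: Row loses 3 − 0 = 3 by deviating; Column loses 4 − 0 = 4. Product = 3·4 = 12.
44 > 12, so both X is risk-dominant. Row's payoff there is 8.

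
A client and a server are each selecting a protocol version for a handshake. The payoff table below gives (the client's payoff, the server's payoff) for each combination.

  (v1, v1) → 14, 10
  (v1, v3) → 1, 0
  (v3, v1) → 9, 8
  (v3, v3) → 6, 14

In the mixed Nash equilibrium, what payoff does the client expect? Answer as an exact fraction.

15/2

The server mixes with probability q on v1, chosen so the client is indifferent: 14q + 1(1−q) = 9q + 6(1−q) gives q = 1/2.
The client's expected payoff (from either row, since indifferent) is 14·1/2 + 1·1/2 = 15/2.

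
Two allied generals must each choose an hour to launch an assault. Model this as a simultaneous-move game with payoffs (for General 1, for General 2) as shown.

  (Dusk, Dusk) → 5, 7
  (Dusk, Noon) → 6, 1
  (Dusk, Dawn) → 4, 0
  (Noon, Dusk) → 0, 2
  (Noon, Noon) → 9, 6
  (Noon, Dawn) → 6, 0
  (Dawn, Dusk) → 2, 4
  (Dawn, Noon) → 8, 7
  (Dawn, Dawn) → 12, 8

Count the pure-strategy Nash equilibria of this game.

3

Both Dusk: General 1 gets 5 (best alternative 2); General 2 gets 7 (best alternative 1). Neither deviates — NE.
Both Noon: General 1 gets 9 (best alternative 8); General 2 gets 6 (best alternative 2). Neither deviates — NE.
Both Dawn: General 1 gets 12 (best alternative 6); General 2 gets 8 (best alternative 7). Neither deviates — NE.
(Dawn, Dusk) is not a NE: General 1 would switch to Dusk (5 > 2).
No other cell survives both best-response checks, so there are 3 pure NE.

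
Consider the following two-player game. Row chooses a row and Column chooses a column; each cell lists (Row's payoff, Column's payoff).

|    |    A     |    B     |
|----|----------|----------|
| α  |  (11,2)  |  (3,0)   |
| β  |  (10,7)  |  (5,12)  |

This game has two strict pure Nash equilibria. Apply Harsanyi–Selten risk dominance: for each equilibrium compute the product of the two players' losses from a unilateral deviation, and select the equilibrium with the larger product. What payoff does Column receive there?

At (α, A): Row loses 11 − 10 = 1 by deviating; Column loses 2 − 0 = 2. Product = 1·2 = 2.
At (β, B): Row loses 5 − 3 = 2 by deviating; Column loses 12 − 7 = 5. Product = 2·5 = 10.
10 > 2, so (β, B) is risk-dominant. Column's payoff there is 12.

12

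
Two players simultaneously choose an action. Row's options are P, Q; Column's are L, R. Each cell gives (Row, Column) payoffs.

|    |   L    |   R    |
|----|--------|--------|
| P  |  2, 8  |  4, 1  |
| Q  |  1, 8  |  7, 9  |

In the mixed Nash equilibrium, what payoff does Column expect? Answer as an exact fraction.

8

Row mixes with probability p on P, chosen so Column is indifferent: 8p + 8(1−p) = 1p + 9(1−p) gives p = 1/8.
Column's expected payoff is 8·1/8 + 8·7/8 = 8.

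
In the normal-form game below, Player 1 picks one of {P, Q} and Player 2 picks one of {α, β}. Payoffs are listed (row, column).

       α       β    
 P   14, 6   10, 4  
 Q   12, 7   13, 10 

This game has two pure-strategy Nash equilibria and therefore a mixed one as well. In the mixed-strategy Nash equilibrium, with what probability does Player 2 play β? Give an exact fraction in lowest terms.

Player 2's mix q on α must make Player 1 indifferent between P and Q.
Player 1's payoff from P: 14q + 10(1−q). From Q: 12q + 13(1−q).
Set equal: 2q = 3(1−q) → q = 3/5.
Probability on β is 1 − 3/5 = 2/5.

2/5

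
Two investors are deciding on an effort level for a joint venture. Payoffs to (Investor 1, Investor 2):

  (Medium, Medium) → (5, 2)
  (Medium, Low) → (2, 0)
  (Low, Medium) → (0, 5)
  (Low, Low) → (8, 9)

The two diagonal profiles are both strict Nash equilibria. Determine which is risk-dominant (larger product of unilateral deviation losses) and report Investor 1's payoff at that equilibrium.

At both Medium: Investor 1 loses 5 − 0 = 5 by deviating; Investor 2 loses 2 − 0 = 2. Product = 5·2 = 10.
At both Low: Investor 1 loses 8 − 2 = 6 by deviating; Investor 2 loses 9 − 5 = 4. Product = 6·4 = 24.
24 > 10, so both Low is risk-dominant. Investor 1's payoff there is 8.

8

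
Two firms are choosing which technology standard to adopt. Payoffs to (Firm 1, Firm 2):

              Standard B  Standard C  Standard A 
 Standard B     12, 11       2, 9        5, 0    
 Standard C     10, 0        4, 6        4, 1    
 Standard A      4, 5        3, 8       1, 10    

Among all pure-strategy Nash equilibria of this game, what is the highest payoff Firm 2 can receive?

Both Standard B is a pure NE (Firm 1: 12 ≥ 10; Firm 2: 11 ≥ 9). Firm 2 gets 11.
Both Standard C is a pure NE (Firm 1: 4 ≥ 3; Firm 2: 6 ≥ 1). Firm 2 gets 6.
Every other cell has a profitable deviation for at least one player. Highest of {11, 6} is 11.

11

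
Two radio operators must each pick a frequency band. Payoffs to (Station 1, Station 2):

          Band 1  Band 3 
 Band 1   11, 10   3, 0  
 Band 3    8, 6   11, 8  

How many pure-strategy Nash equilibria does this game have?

Both Band 1: Station 1 gets 11 (best alternative 8); Station 2 gets 10 (best alternative 0). Neither deviates — NE.
Both Band 3: Station 1 gets 11 (best alternative 3); Station 2 gets 8 (best alternative 6). Neither deviates — NE.
(Band 1, Band 3) is not a NE: Station 1 would switch to Band 3 (11 > 3).
No other cell survives both best-response checks, so there are 2 pure NE.

2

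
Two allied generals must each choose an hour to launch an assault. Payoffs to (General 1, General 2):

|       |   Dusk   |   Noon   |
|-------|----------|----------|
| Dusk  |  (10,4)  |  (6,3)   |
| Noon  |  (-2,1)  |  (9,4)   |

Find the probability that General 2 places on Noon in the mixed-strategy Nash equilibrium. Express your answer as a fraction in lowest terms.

4/5

General 2's mix q on Dusk must make General 1 indifferent between Dusk and Noon.
General 1's payoff from Dusk: 10q + 6(1−q). From Noon: (-2)q + 9(1−q).
Set equal: 12q = 3(1−q) → q = 3/15 = 1/5.
Probability on Noon is 1 − 1/5 = 4/5.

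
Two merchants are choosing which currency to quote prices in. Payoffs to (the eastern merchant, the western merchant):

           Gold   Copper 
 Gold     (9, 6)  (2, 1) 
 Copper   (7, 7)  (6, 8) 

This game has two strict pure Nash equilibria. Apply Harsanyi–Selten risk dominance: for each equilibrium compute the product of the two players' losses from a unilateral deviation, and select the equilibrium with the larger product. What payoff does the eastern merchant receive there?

At both Gold: the eastern merchant loses 9 − 7 = 2 by deviating; the western merchant loses 6 − 1 = 5. Product = 2·5 = 10.
At both Copper: the eastern merchant loses 6 − 2 = 4 by deviating; the western merchant loses 8 − 7 = 1. Product = 4·1 = 4.
10 > 4, so both Gold is risk-dominant. The eastern merchant's payoff there is 9.

9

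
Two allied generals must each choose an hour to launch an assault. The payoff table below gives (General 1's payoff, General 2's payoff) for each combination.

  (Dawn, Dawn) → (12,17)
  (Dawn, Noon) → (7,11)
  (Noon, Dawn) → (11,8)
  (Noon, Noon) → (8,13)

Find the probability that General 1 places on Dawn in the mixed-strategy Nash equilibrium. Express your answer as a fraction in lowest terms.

General 1's mix p on Dawn must make General 2 indifferent between Dawn and Noon.
General 2's payoff from Dawn: 17p + 8(1−p). From Noon: 11p + 13(1−p).
Set equal: 6p = 5(1−p) → p = 5/11.

5/11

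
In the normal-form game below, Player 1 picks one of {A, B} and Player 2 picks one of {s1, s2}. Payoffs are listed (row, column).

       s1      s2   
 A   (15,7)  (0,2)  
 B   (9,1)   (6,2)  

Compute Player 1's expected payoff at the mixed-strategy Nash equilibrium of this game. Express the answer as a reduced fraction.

Player 2 mixes with probability q on s1, chosen so Player 1 is indifferent: 15q + 0(1−q) = 9q + 6(1−q) gives q = 1/2.
Player 1's expected payoff (from either row, since indifferent) is 15·1/2 + 0·1/2 = 15/2.

15/2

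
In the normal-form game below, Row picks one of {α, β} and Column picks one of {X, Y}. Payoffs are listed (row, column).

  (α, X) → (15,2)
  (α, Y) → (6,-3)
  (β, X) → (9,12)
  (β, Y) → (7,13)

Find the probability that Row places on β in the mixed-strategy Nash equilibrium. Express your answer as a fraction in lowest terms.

Row's mix p on α must make Column indifferent between X and Y.
Column's payoff from X: 2p + 12(1−p). From Y: (-3)p + 13(1−p).
Set equal: 5p = 1(1−p) → p = 1/6.
Probability on β is 1 − 1/6 = 5/6.

5/6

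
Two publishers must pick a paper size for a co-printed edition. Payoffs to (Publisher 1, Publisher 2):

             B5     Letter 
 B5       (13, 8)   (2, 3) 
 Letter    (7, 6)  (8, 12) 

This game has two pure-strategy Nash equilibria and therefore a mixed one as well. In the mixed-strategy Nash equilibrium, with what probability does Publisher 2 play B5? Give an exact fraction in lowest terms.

1/2

Publisher 2's mix q on B5 must make Publisher 1 indifferent between B5 and Letter.
Publisher 1's payoff from B5: 13q + 2(1−q). From Letter: 7q + 8(1−q).
Set equal: 6q = 6(1−q) → q = 6/12 = 1/2.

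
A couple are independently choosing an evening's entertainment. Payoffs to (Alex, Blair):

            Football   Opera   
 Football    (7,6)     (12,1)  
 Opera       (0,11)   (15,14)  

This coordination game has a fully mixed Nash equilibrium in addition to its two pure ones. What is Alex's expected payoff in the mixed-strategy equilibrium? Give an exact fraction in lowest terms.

21/2

Blair mixes with probability q on Football, chosen so Alex is indifferent: 7q + 12(1−q) = 0q + 15(1−q) gives q = 3/10.
Alex's expected payoff (from either row, since indifferent) is 7·3/10 + 12·7/10 = 21/2.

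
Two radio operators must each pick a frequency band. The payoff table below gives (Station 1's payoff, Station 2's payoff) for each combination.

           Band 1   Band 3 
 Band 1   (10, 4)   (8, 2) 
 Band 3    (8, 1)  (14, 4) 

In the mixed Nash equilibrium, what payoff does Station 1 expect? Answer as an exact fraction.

Station 2 mixes with probability q on Band 1, chosen so Station 1 is indifferent: 10q + 8(1−q) = 8q + 14(1−q) gives q = 3/4.
Station 1's expected payoff (from either row, since indifferent) is 10·3/4 + 8·1/4 = 19/2.

19/2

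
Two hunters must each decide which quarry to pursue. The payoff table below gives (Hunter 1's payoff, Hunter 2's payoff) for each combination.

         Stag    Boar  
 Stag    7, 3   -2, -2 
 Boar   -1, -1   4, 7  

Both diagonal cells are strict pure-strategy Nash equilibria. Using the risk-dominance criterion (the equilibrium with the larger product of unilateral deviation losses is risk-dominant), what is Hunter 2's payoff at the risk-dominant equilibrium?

7

At both Stag: Hunter 1 loses 7 − (-1) = 8 by deviating; Hunter 2 loses 3 − (-2) = 5. Product = 8·5 = 40.
At both Boar: Hunter 1 loses 4 − (-2) = 6 by deviating; Hunter 2 loses 7 − (-1) = 8. Product = 6·8 = 48.
48 > 40, so both Boar is risk-dominant. Hunter 2's payoff there is 7.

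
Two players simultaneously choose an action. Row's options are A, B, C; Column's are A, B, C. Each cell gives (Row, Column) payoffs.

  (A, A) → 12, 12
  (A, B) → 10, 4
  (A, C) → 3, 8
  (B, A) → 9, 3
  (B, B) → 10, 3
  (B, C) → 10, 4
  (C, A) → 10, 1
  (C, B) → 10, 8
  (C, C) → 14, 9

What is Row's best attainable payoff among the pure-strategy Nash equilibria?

14

Both A is a pure NE (Row: 12 ≥ 10; Column: 12 ≥ 8). Row gets 12.
Both C is a pure NE (Row: 14 ≥ 10; Column: 9 ≥ 8). Row gets 14.
Every other cell has a profitable deviation for at least one player. Highest of {12, 14} is 14.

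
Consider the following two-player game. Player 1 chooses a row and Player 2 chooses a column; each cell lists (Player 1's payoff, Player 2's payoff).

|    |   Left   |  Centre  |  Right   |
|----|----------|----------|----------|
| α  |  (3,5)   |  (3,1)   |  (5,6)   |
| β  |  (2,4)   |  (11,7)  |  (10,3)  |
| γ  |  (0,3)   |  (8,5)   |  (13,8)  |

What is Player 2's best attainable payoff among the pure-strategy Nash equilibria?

8

(β, Centre) is a pure NE (Player 1: 11 ≥ 8; Player 2: 7 ≥ 4). Player 2 gets 7.
(γ, Right) is a pure NE (Player 1: 13 ≥ 10; Player 2: 8 ≥ 5). Player 2 gets 8.
Every other cell has a profitable deviation for at least one player. Highest of {7, 8} is 8.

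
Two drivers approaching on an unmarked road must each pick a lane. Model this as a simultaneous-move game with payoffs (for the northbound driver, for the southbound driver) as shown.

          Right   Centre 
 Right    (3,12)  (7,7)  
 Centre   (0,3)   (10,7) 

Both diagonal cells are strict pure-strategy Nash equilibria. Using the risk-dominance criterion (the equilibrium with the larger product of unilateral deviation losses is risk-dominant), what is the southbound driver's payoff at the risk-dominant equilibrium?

At both Right: the northbound driver loses 3 − 0 = 3 by deviating; the southbound driver loses 12 − 7 = 5. Product = 3·5 = 15.
At both Centre: the northbound driver loses 10 − 7 = 3 by deviating; the southbound driver loses 7 − 3 = 4. Product = 3·4 = 12.
15 > 12, so both Right is risk-dominant. The southbound driver's payoff there is 12.

12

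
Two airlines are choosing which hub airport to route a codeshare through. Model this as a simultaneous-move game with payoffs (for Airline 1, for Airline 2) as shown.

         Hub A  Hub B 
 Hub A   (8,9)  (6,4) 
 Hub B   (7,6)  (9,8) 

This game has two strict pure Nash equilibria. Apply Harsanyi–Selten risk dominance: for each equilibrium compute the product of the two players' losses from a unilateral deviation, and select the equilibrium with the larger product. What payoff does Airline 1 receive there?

At both Hub A: Airline 1 loses 8 − 7 = 1 by deviating; Airline 2 loses 9 − 4 = 5. Product = 1·5 = 5.
At both Hub B: Airline 1 loses 9 − 6 = 3 by deviating; Airline 2 loses 8 − 6 = 2. Product = 3·2 = 6.
6 > 5, so both Hub B is risk-dominant. Airline 1's payoff there is 9.

9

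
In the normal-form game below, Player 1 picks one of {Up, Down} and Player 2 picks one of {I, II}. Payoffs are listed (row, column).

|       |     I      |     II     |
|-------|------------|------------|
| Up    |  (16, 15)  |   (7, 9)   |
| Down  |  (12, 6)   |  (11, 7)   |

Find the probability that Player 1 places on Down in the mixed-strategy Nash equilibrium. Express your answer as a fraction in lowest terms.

6/7

Player 1's mix p on Up must make Player 2 indifferent between I and II.
Player 2's payoff from I: 15p + 6(1−p). From II: 9p + 7(1−p).
Set equal: 6p = 1(1−p) → p = 1/7.
Probability on Down is 1 − 1/7 = 6/7.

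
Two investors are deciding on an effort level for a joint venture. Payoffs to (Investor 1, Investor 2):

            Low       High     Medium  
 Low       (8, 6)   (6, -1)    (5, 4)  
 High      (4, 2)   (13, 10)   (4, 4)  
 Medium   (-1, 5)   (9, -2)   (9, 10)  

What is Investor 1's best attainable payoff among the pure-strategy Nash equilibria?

13

Both Low is a pure NE (Investor 1: 8 ≥ 4; Investor 2: 6 ≥ 4). Investor 1 gets 8.
Both High is a pure NE (Investor 1: 13 ≥ 9; Investor 2: 10 ≥ 4). Investor 1 gets 13.
Both Medium is a pure NE (Investor 1: 9 ≥ 5; Investor 2: 10 ≥ 5). Investor 1 gets 9.
Every other cell has a profitable deviation for at least one player. Highest of {8, 13, 9} is 13.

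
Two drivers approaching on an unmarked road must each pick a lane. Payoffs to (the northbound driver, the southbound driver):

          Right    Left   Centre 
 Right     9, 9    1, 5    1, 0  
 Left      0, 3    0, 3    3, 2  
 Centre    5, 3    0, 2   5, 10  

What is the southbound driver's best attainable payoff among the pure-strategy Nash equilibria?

Both Right is a pure NE (the northbound driver: 9 ≥ 5; the southbound driver: 9 ≥ 5). The southbound driver gets 9.
Both Centre is a pure NE (the northbound driver: 5 ≥ 3; the southbound driver: 10 ≥ 3). The southbound driver gets 10.
Every other cell has a profitable deviation for at least one player. Highest of {9, 10} is 10.

10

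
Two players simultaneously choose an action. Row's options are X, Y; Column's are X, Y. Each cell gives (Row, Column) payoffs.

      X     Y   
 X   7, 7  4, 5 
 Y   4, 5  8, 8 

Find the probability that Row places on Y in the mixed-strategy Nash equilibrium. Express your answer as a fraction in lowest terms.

2/5

Row's mix p on X must make Column indifferent between X and Y.
Column's payoff from X: 7p + 5(1−p). From Y: 5p + 8(1−p).
Set equal: 2p = 3(1−p) → p = 3/5.
Probability on Y is 1 − 3/5 = 2/5.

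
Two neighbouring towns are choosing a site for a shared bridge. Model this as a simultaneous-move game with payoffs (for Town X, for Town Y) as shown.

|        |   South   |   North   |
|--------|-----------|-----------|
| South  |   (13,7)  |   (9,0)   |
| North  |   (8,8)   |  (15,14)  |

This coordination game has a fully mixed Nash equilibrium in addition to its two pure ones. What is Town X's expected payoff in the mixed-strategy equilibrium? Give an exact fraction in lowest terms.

Town Y mixes with probability q on South, chosen so Town X is indifferent: 13q + 9(1−q) = 8q + 15(1−q) gives q = 6/11.
Town X's expected payoff (from either row, since indifferent) is 13·6/11 + 9·5/11 = 123/11.

123/11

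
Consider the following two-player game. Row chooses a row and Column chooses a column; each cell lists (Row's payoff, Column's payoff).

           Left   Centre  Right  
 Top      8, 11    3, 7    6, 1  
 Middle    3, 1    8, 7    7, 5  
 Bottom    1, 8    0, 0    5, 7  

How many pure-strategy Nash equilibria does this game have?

(Top, Left): Row gets 8 (best alternative 3); Column gets 11 (best alternative 7). Neither deviates — NE.
(Middle, Centre): Row gets 8 (best alternative 3); Column gets 7 (best alternative 5). Neither deviates — NE.
(Bottom, Right) is not a NE: Row would switch to Middle (7 > 5).
No other cell survives both best-response checks, so there are 2 pure NE.

2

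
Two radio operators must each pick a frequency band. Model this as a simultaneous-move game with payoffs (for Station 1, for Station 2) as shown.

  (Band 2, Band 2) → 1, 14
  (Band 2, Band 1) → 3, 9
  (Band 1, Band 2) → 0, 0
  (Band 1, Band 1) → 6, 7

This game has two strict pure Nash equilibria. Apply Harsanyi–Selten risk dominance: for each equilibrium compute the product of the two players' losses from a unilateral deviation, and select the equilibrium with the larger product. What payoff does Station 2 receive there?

7

At both Band 2: Station 1 loses 1 − 0 = 1 by deviating; Station 2 loses 14 − 9 = 5. Product = 1·5 = 5.
At both Band 1: Station 1 loses 6 − 3 = 3 by deviating; Station 2 loses 7 − 0 = 7. Product = 3·7 = 21.
21 > 5, so both Band 1 is risk-dominant. Station 2's payoff there is 7.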